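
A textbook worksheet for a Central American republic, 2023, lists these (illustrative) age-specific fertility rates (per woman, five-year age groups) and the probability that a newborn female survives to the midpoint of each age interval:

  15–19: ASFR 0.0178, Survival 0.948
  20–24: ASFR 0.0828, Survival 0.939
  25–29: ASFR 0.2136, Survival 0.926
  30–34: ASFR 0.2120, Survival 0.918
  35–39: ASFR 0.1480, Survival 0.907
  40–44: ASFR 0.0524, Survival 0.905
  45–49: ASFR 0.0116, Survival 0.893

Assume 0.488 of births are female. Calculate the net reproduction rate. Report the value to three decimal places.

1.657

Proportion female at birth = 0.488.
Each age group contributes 5 × ASFR × survival:
  15–19: 5 × 0.0178 × 0.948 = 0.08437
  20–24: 5 × 0.0828 × 0.939 = 0.38875
  25–29: 5 × 0.2136 × 0.926 = 0.98897
  30–34: 5 × 0.2120 × 0.918 = 0.97308
  35–39: 5 × 0.1480 × 0.907 = 0.67118
  40–44: 5 × 0.0524 × 0.905 = 0.23711
  45–49: 5 × 0.0116 × 0.893 = 0.05179
Sum = 3.39525
NRR = 0.488 × 3.39525 = 1.65688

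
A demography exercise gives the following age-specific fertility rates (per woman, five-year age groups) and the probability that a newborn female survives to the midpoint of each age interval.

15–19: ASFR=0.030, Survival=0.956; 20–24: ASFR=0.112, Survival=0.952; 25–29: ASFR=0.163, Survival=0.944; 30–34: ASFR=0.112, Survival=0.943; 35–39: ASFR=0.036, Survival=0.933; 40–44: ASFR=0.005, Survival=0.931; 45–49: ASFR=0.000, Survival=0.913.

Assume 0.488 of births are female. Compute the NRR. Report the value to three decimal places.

Proportion female at birth = 0.488.
Weighting each age-specific rate by interval width and survival:
  15–19: 5 × 0.030 × 0.956 = 0.14340
  20–24: 5 × 0.112 × 0.952 = 0.53312
  25–29: 5 × 0.163 × 0.944 = 0.76936
  30–34: 5 × 0.112 × 0.943 = 0.52808
  35–39: 5 × 0.036 × 0.933 = 0.16794
  40–44: 5 × 0.005 × 0.931 = 0.02328
  45–49: 5 × 0.000 × 0.913 = 0.00000
Sum = 2.16518
NRR = 0.488 × 2.16518 = 1.05661
NRR > 1, so each generation more than replaces itself.

1.057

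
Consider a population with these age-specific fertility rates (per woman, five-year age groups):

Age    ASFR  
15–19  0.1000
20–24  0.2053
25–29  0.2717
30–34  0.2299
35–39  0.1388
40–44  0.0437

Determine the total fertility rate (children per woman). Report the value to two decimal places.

4.95

Sum of ASFRs = 0.1000 + 0.2053 + 0.2717 + 0.2299 + 0.1388 + 0.0437 = 0.9894
TFR = 5 × 0.9894 = 4.947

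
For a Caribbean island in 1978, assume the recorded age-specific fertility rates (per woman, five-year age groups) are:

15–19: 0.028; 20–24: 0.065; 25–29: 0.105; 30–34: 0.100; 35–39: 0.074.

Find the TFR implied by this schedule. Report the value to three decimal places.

1.860

Sum of ASFRs = 0.028 + 0.065 + 0.105 + 0.100 + 0.074 = 0.372
TFR = 5 × 0.372 = 1.86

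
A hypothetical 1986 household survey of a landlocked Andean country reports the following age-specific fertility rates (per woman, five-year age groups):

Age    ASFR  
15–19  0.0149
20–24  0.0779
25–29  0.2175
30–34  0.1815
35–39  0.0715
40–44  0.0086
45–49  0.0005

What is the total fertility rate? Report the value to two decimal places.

Sum of ASFRs = 0.0149 + 0.0779 + 0.2175 + 0.1815 + 0.0715 + 0.0086 + 0.0005 = 0.5724
TFR = 5 × 0.5724 = 2.862

2.86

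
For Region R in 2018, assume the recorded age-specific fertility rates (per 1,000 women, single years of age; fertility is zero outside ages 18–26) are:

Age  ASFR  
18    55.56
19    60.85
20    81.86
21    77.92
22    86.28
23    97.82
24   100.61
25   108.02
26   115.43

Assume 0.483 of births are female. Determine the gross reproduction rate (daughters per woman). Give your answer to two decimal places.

0.38

Proportion female at birth = 0.483.
Sum of ASFRs = 55.56 + 60.85 + 81.86 + 77.92 + 86.28 + 97.82 + 100.61 + 108.02 + 115.43 = 784.35
TFR = 784.35 / 1000 = 0.78435
GRR = 0.483 × 0.78435 = 0.37884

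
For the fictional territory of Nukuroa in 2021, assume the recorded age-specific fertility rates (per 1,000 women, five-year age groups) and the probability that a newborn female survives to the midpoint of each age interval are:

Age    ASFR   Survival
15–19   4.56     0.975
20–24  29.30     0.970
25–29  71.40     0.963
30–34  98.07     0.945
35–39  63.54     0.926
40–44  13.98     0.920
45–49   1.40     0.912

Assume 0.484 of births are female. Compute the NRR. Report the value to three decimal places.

Proportion female at birth = 0.484.
Survival-weighted fertility by age (5·fₓ·Sₓ):
  15–19: 5 × 4.56/1000 × 0.975 = 0.02223
  20–24: 5 × 29.30/1000 × 0.970 = 0.14211
  25–29: 5 × 71.40/1000 × 0.963 = 0.34379
  30–34: 5 × 98.07/1000 × 0.945 = 0.46338
  35–39: 5 × 63.54/1000 × 0.926 = 0.29419
  40–44: 5 × 13.98/1000 × 0.920 = 0.06431
  45–49: 5 × 1.40/1000 × 0.912 = 0.00638
Sum = 1.33639
NRR = 0.484 × 1.33639 = 0.64681

0.647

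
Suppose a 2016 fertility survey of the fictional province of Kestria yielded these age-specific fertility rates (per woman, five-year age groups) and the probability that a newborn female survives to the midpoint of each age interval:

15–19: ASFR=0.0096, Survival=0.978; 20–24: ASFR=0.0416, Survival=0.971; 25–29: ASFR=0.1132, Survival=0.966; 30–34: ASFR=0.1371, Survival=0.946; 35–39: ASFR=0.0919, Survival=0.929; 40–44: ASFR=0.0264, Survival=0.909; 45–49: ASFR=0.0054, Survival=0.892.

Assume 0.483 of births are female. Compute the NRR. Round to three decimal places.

Proportion female at birth = 0.483.
Per-age-group product (5 × ASFR × survival probability):
  15–19: 5 × 0.0096 × 0.978 = 0.04694
  20–24: 5 × 0.0416 × 0.971 = 0.20197
  25–29: 5 × 0.1132 × 0.966 = 0.54676
  30–34: 5 × 0.1371 × 0.946 = 0.64848
  35–39: 5 × 0.0919 × 0.929 = 0.42688
  40–44: 5 × 0.0264 × 0.909 = 0.11999
  45–49: 5 × 0.0054 × 0.892 = 0.02408
Sum = 2.01510
NRR = 0.483 × 2.01510 = 0.97329

0.973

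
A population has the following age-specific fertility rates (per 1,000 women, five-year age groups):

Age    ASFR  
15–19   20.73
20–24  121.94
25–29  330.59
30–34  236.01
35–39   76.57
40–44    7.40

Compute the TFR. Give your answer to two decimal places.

Sum of ASFRs = 20.73 + 121.94 + 330.59 + 236.01 + 76.57 + 7.40 = 793.24
TFR = 5 × 793.24 / 1000 = 3.9662

3.97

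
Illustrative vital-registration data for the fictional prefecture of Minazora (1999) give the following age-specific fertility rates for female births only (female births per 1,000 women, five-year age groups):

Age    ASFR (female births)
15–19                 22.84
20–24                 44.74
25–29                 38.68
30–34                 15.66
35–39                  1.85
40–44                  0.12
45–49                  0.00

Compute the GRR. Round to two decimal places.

Sum of female ASFRs = 22.84 + 44.74 + 38.68 + 15.66 + 1.85 + 0.12 + 0.00 = 123.89
GRR = 5 × 123.89 / 1000 = 0.61945

0.62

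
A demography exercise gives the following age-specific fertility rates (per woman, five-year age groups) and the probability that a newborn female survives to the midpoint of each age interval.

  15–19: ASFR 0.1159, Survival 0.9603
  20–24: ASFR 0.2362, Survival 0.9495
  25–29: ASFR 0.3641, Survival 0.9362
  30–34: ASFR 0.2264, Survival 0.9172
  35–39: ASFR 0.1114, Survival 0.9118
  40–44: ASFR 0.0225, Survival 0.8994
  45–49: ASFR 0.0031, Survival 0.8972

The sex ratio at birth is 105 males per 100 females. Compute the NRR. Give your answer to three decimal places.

2.460

Proportion female at birth = 100 / (100 + 105) = 0.48780.
Weighting each age-specific rate by interval width and survival:
  15–19: 5 × 0.1159 × 0.9603 = 0.55649
  20–24: 5 × 0.2362 × 0.9495 = 1.12136
  25–29: 5 × 0.3641 × 0.9362 = 1.70435
  30–34: 5 × 0.2264 × 0.9172 = 1.03827
  35–39: 5 × 0.1114 × 0.9118 = 0.50787
  40–44: 5 × 0.0225 × 0.8994 = 0.10118
  45–49: 5 × 0.0031 × 0.8972 = 0.01391
Sum = 5.04343
NRR = 0.48780 × 5.04343 = 2.46019
With NRR above 1 the population is above replacement fertility.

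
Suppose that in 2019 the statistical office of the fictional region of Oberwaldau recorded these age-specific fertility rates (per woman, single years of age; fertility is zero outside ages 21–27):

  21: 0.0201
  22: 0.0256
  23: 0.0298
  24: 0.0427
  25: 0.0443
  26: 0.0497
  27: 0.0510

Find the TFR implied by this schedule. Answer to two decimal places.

0.26

Sum of ASFRs = 0.0201 + 0.0256 + 0.0298 + 0.0427 + 0.0443 + 0.0497 + 0.0510 = 0.2632
TFR = 0.2632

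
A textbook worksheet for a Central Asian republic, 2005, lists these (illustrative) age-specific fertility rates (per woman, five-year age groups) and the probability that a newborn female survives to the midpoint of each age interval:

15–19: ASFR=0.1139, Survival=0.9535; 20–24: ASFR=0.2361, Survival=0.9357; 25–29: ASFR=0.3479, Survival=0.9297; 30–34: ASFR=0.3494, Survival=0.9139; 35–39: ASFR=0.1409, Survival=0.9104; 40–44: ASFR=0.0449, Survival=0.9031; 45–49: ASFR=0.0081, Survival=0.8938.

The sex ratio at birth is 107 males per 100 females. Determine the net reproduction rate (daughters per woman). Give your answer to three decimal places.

Proportion female at birth = 100 / (100 + 107) = 0.48309.
Per-age-group product (5 × ASFR × survival probability):
  15–19: 5 × 0.1139 × 0.9535 = 0.54302
  20–24: 5 × 0.2361 × 0.9357 = 1.10459
  25–29: 5 × 0.3479 × 0.9297 = 1.61721
  30–34: 5 × 0.3494 × 0.9139 = 1.59658
  35–39: 5 × 0.1409 × 0.9104 = 0.64138
  40–44: 5 × 0.0449 × 0.9031 = 0.20275
  45–49: 5 × 0.0081 × 0.8938 = 0.03620
Sum = 5.74173
NRR = 0.48309 × 5.74173 = 2.77377
With NRR above 1 the population is above replacement fertility.

2.774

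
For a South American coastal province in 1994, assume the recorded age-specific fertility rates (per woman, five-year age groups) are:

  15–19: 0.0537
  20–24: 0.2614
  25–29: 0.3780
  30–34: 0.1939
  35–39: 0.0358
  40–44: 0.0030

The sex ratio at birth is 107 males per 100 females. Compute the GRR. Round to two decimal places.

2.24

Proportion female at birth = 100 / (100 + 107) = 0.48309.
Sum of ASFRs = 0.0537 + 0.2614 + 0.3780 + 0.1939 + 0.0358 + 0.0030 = 0.9258
TFR = 5 × 0.9258 = 4.629
GRR = 0.48309 × 4.629 = 2.23622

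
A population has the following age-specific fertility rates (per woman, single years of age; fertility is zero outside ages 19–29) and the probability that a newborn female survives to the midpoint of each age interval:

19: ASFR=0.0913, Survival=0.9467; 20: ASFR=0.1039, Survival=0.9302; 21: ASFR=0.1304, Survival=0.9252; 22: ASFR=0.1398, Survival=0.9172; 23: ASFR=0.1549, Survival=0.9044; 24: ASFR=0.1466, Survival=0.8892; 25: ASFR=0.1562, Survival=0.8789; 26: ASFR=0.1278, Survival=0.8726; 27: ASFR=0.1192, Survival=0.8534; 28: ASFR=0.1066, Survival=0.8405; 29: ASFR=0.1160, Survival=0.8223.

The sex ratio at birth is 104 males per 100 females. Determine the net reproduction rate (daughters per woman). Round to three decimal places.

Proportion female at birth = 100 / (100 + 104) = 0.49020.
Weighting each age-specific rate by interval width and survival:
  19: 1 × 0.0913 × 0.9467 = 0.08643
  20: 1 × 0.1039 × 0.9302 = 0.09665
  21: 1 × 0.1304 × 0.9252 = 0.12065
  22: 1 × 0.1398 × 0.9172 = 0.12822
  23: 1 × 0.1549 × 0.9044 = 0.14009
  24: 1 × 0.1466 × 0.8892 = 0.13036
  25: 1 × 0.1562 × 0.8789 = 0.13728
  26: 1 × 0.1278 × 0.8726 = 0.11152
  27: 1 × 0.1192 × 0.8534 = 0.10173
  28: 1 × 0.1066 × 0.8405 = 0.08960
  29: 1 × 0.1160 × 0.8223 = 0.09539
Sum = 1.23792
NRR = 0.49020 × 1.23792 = 0.60683

0.607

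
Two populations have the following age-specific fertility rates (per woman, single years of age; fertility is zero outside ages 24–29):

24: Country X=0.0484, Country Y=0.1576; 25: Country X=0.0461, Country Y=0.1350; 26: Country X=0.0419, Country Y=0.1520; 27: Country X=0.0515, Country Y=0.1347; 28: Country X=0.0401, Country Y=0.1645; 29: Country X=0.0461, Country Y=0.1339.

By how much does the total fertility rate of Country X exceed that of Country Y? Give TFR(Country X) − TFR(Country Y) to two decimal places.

Country X:
  Sum of ASFRs = 0.0484 + 0.0461 + 0.0419 + 0.0515 + 0.0401 + 0.0461 = 0.2741
  TFR = 0.2741
Country Y:
  Sum of ASFRs = 0.1576 + 0.1350 + 0.1520 + 0.1347 + 0.1645 + 0.1339 = 0.8777
  TFR = 0.8777
Difference = 0.2741 − 0.8777 = -0.6036

-0.60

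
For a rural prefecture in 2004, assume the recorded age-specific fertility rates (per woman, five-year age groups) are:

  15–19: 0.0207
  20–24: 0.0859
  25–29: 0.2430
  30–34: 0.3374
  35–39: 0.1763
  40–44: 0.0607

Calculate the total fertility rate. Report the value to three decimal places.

Sum of ASFRs = 0.0207 + 0.0859 + 0.2430 + 0.3374 + 0.1763 + 0.0607 = 0.9240
TFR = 5 × 0.9240 = 4.62

4.620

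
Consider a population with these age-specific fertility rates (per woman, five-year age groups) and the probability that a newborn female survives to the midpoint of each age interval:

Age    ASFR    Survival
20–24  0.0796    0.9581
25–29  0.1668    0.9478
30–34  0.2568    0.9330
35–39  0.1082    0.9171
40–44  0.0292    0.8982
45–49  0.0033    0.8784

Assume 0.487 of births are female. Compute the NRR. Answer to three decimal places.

Proportion female at birth = 0.487.
Each age group contributes 5 × ASFR × survival:
  20–24: 5 × 0.0796 × 0.9581 = 0.38132
  25–29: 5 × 0.1668 × 0.9478 = 0.79047
  30–34: 5 × 0.2568 × 0.9330 = 1.19797
  35–39: 5 × 0.1082 × 0.9171 = 0.49615
  40–44: 5 × 0.0292 × 0.8982 = 0.13114
  45–49: 5 × 0.0033 × 0.8784 = 0.01449
Sum = 3.01154
NRR = 0.487 × 3.01154 = 1.46662
NRR > 1, so each generation more than replaces itself.

1.467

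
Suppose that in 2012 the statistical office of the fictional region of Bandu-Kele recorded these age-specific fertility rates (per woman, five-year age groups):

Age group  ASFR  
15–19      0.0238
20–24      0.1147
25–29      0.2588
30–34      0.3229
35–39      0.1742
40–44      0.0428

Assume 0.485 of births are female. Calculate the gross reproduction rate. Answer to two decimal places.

Proportion female at birth = 0.485.
Sum of ASFRs = 0.0238 + 0.1147 + 0.2588 + 0.3229 + 0.1742 + 0.0428 = 0.9372
TFR = 5 × 0.9372 = 4.686
GRR = 0.485 × 4.686 = 2.27271

2.27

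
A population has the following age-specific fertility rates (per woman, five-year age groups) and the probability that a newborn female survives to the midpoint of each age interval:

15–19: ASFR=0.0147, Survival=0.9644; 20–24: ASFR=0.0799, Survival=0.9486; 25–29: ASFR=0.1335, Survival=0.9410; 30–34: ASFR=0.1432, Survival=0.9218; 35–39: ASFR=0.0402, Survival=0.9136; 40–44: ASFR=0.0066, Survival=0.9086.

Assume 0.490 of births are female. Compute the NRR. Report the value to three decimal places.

0.956

Proportion female at birth = 0.490.
Weighting each age-specific rate by interval width and survival:
  15–19: 5 × 0.0147 × 0.9644 = 0.07088
  20–24: 5 × 0.0799 × 0.9486 = 0.37897
  25–29: 5 × 0.1335 × 0.9410 = 0.62812
  30–34: 5 × 0.1432 × 0.9218 = 0.66001
  35–39: 5 × 0.0402 × 0.9136 = 0.18363
  40–44: 5 × 0.0066 × 0.9086 = 0.02998
Sum = 1.95159
NRR = 0.490 × 1.95159 = 0.95628
NRR < 1, so the cohort does not fully replace itself.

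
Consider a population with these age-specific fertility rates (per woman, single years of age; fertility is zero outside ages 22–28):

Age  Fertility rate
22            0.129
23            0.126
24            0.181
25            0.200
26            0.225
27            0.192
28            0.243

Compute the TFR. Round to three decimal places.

Sum of ASFRs = 0.129 + 0.126 + 0.181 + 0.200 + 0.225 + 0.192 + 0.243 = 1.296
TFR = 1.296

1.296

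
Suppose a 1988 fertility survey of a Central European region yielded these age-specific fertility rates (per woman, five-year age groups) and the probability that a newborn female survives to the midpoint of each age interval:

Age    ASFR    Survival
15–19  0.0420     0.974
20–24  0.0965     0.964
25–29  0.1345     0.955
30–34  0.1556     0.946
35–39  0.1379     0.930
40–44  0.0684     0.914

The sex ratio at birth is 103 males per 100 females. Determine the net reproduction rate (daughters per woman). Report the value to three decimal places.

1.479

Proportion female at birth = 100 / (100 + 103) = 0.49261.
Each age group contributes 5 × ASFR × survival:
  15–19: 5 × 0.0420 × 0.974 = 0.20454
  20–24: 5 × 0.0965 × 0.964 = 0.46513
  25–29: 5 × 0.1345 × 0.955 = 0.64224
  30–34: 5 × 0.1556 × 0.946 = 0.73599
  35–39: 5 × 0.1379 × 0.930 = 0.64124
  40–44: 5 × 0.0684 × 0.914 = 0.31259
Sum = 3.00173
NRR = 0.49261 × 3.00173 = 1.47868
With NRR above 1 the population is above replacement fertility.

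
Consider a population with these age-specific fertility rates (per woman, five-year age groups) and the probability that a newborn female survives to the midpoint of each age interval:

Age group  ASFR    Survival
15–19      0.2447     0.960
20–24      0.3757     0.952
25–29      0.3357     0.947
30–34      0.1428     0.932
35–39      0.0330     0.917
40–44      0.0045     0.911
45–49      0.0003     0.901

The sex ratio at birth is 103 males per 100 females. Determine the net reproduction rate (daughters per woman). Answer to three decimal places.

Proportion female at birth = 100 / (100 + 103) = 0.49261.
Per-age-group product (5 × ASFR × survival probability):
  15–19: 5 × 0.2447 × 0.960 = 1.17456
  20–24: 5 × 0.3757 × 0.952 = 1.78833
  25–29: 5 × 0.3357 × 0.947 = 1.58954
  30–34: 5 × 0.1428 × 0.932 = 0.66545
  35–39: 5 × 0.0330 × 0.917 = 0.15131
  40–44: 5 × 0.0045 × 0.911 = 0.02050
  45–49: 5 × 0.0003 × 0.901 = 0.00135
Sum = 5.39104
NRR = 0.49261 × 5.39104 = 2.65568
NRR > 1, so each generation more than replaces itself.

2.656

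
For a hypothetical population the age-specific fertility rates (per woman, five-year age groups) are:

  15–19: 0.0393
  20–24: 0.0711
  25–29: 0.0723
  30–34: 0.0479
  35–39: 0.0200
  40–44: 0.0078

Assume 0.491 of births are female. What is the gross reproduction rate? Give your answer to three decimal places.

Proportion female at birth = 0.491.
Sum of ASFRs = 0.0393 + 0.0711 + 0.0723 + 0.0479 + 0.0200 + 0.0078 = 0.2584
TFR = 5 × 0.2584 = 1.292
GRR = 0.491 × 1.292 = 0.63437

0.634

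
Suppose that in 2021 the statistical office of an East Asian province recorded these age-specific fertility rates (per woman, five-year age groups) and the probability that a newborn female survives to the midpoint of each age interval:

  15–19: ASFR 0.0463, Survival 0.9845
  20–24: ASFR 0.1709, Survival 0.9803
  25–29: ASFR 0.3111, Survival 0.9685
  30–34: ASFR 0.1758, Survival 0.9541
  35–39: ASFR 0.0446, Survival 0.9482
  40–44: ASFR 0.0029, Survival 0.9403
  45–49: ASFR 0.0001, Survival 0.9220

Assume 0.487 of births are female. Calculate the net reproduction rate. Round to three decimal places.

Proportion female at birth = 0.487.
Each age group contributes 5 × ASFR × survival:
  15–19: 5 × 0.0463 × 0.9845 = 0.22791
  20–24: 5 × 0.1709 × 0.9803 = 0.83767
  25–29: 5 × 0.3111 × 0.9685 = 1.50650
  30–34: 5 × 0.1758 × 0.9541 = 0.83865
  35–39: 5 × 0.0446 × 0.9482 = 0.21145
  40–44: 5 × 0.0029 × 0.9403 = 0.01363
  45–49: 5 × 0.0001 × 0.9220 = 0.00046
Sum = 3.63627
NRR = 0.487 × 3.63627 = 1.77086
With NRR above 1 the population is above replacement fertility.

1.771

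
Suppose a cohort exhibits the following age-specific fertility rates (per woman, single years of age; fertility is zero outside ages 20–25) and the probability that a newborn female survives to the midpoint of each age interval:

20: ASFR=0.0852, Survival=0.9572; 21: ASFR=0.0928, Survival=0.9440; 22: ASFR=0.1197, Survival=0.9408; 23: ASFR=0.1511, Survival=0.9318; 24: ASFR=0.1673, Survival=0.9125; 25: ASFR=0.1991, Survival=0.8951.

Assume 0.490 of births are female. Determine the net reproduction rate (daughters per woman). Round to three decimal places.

0.369

Proportion female at birth = 0.490.
Weighting each age-specific rate by interval width and survival:
  20: 1 × 0.0852 × 0.9572 = 0.08155
  21: 1 × 0.0928 × 0.9440 = 0.08760
  22: 1 × 0.1197 × 0.9408 = 0.11261
  23: 1 × 0.1511 × 0.9318 = 0.14079
  24: 1 × 0.1673 × 0.9125 = 0.15266
  25: 1 × 0.1991 × 0.8951 = 0.17821
Sum = 0.75342
NRR = 0.490 × 0.75342 = 0.36918
An NRR under 1 implies long-run decline under these rates.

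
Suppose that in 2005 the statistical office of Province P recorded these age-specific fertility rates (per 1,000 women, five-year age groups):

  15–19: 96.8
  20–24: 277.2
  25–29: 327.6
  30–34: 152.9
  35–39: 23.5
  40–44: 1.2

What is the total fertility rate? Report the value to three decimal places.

Sum of ASFRs = 96.8 + 277.2 + 327.6 + 152.9 + 23.5 + 1.2 = 879.2
TFR = 5 × 879.2 / 1000 = 4.396

4.396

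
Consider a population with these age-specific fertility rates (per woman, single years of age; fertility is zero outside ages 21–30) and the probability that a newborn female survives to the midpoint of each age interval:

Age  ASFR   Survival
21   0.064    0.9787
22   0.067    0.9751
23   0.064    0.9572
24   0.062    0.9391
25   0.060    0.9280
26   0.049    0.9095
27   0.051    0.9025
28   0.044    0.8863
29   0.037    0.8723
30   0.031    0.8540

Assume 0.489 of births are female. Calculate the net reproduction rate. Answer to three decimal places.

Proportion female at birth = 0.489.
Weighting each age-specific rate by interval width and survival:
  21: 1 × 0.064 × 0.9787 = 0.06264
  22: 1 × 0.067 × 0.9751 = 0.06533
  23: 1 × 0.064 × 0.9572 = 0.06126
  24: 1 × 0.062 × 0.9391 = 0.05822
  25: 1 × 0.060 × 0.9280 = 0.05568
  26: 1 × 0.049 × 0.9095 = 0.04457
  27: 1 × 0.051 × 0.9025 = 0.04603
  28: 1 × 0.044 × 0.8863 = 0.03900
  29: 1 × 0.037 × 0.8723 = 0.03228
  30: 1 × 0.031 × 0.8540 = 0.02647
Sum = 0.49148
NRR = 0.489 × 0.49148 = 0.24033

0.240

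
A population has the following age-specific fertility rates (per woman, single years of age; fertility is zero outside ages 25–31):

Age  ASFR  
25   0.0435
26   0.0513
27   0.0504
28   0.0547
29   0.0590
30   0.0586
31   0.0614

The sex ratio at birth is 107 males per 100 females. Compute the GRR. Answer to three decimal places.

0.183

Proportion female at birth = 100 / (100 + 107) = 0.48309.
Sum of ASFRs = 0.0435 + 0.0513 + 0.0504 + 0.0547 + 0.0590 + 0.0586 + 0.0614 = 0.3789
TFR = 0.3789
GRR = 0.48309 × 0.3789 = 0.18304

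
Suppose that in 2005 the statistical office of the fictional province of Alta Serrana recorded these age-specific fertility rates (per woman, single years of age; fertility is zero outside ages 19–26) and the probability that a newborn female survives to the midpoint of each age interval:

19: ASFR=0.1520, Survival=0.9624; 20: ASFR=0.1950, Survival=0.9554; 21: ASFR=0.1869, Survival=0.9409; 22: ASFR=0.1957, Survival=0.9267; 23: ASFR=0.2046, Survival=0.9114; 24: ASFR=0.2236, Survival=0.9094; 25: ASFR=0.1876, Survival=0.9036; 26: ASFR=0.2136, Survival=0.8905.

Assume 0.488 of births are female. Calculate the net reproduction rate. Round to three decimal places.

0.702

Proportion female at birth = 0.488.
Per-age-group product (1 × ASFR × survival probability):
  19: 1 × 0.1520 × 0.9624 = 0.14628
  20: 1 × 0.1950 × 0.9554 = 0.18630
  21: 1 × 0.1869 × 0.9409 = 0.17585
  22: 1 × 0.1957 × 0.9267 = 0.18136
  23: 1 × 0.2046 × 0.9114 = 0.18647
  24: 1 × 0.2236 × 0.9094 = 0.20334
  25: 1 × 0.1876 × 0.9036 = 0.16952
  26: 1 × 0.2136 × 0.8905 = 0.19021
Sum = 1.43933
NRR = 0.488 × 1.43933 = 0.70239
An NRR under 1 implies long-run decline under these rates.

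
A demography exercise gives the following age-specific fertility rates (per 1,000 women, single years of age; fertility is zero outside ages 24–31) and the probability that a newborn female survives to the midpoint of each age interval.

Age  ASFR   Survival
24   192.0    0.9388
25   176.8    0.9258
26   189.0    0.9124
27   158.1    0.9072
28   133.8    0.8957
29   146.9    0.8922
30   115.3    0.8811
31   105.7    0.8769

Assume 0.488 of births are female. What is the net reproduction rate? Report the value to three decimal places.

Proportion female at birth = 0.488.
Weighting each age-specific rate by interval width and survival:
  24: 1 × 192.0/1000 × 0.9388 = 0.18025
  25: 1 × 176.8/1000 × 0.9258 = 0.16368
  26: 1 × 189.0/1000 × 0.9124 = 0.17244
  27: 1 × 158.1/1000 × 0.9072 = 0.14343
  28: 1 × 133.8/1000 × 0.8957 = 0.11984
  29: 1 × 146.9/1000 × 0.8922 = 0.13106
  30: 1 × 115.3/1000 × 0.8811 = 0.10159
  31: 1 × 105.7/1000 × 0.8769 = 0.09269
Sum = 1.10498
NRR = 0.488 × 1.10498 = 0.53923

0.539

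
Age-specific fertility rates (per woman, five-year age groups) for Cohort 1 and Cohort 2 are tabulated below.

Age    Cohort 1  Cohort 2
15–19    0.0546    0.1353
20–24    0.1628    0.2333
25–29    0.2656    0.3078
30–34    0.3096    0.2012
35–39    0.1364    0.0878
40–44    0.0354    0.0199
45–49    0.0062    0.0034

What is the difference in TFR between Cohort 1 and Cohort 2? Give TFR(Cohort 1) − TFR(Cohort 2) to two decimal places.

Cohort 1:
  Sum of ASFRs = 0.0546 + 0.1628 + 0.2656 + 0.3096 + 0.1364 + 0.0354 + 0.0062 = 0.9706
  TFR = 5 × 0.9706 = 4.853
Cohort 2:
  Sum of ASFRs = 0.1353 + 0.2333 + 0.3078 + 0.2012 + 0.0878 + 0.0199 + 0.0034 = 0.9887
  TFR = 5 × 0.9887 = 4.9435
Difference = 4.853 − 4.9435 = -0.0905

-0.09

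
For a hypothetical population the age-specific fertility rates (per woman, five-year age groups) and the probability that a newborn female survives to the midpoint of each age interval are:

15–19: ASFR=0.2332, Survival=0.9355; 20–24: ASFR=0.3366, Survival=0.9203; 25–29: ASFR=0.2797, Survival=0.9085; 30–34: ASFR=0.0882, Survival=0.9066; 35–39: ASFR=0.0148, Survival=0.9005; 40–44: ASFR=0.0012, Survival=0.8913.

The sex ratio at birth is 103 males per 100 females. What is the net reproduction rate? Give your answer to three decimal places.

Proportion female at birth = 100 / (100 + 103) = 0.49261.
Each age group contributes 5 × ASFR × survival:
  15–19: 5 × 0.2332 × 0.9355 = 1.09079
  20–24: 5 × 0.3366 × 0.9203 = 1.54886
  25–29: 5 × 0.2797 × 0.9085 = 1.27054
  30–34: 5 × 0.0882 × 0.9066 = 0.39981
  35–39: 5 × 0.0148 × 0.9005 = 0.06664
  40–44: 5 × 0.0012 × 0.8913 = 0.00535
Sum = 4.38199
NRR = 0.49261 × 4.38199 = 2.15861
An NRR exceeding 1 indicates intrinsic growth under these rates.

2.159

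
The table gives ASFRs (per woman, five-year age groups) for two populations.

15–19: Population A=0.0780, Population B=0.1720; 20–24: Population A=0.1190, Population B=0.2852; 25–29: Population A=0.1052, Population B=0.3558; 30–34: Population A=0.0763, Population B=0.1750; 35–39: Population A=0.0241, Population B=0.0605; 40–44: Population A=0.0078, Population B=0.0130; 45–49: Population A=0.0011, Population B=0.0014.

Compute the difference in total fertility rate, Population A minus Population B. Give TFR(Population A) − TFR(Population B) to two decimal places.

Population A:
  Sum of ASFRs = 0.0780 + 0.1190 + 0.1052 + 0.0763 + 0.0241 + 0.0078 + 0.0011 = 0.4115
  TFR = 5 × 0.4115 = 2.0575
Population B:
  Sum of ASFRs = 0.1720 + 0.2852 + 0.3558 + 0.1750 + 0.0605 + 0.0130 + 0.0014 = 1.0629
  TFR = 5 × 1.0629 = 5.3145
Difference = 2.0575 − 5.3145 = -3.257

-3.26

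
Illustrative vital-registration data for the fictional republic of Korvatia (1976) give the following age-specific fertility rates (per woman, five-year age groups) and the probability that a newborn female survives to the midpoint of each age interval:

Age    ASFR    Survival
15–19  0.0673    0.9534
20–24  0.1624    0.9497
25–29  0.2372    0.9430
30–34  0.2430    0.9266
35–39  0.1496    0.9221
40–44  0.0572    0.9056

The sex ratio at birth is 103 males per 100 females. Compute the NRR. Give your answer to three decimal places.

2.111

Proportion female at birth = 100 / (100 + 103) = 0.49261.
Survival-weighted fertility by age (5·fₓ·Sₓ):
  15–19: 5 × 0.0673 × 0.9534 = 0.32082
  20–24: 5 × 0.1624 × 0.9497 = 0.77116
  25–29: 5 × 0.2372 × 0.9430 = 1.11840
  30–34: 5 × 0.2430 × 0.9266 = 1.12582
  35–39: 5 × 0.1496 × 0.9221 = 0.68973
  40–44: 5 × 0.0572 × 0.9056 = 0.25900
Sum = 4.28493
NRR = 0.49261 × 4.28493 = 2.11080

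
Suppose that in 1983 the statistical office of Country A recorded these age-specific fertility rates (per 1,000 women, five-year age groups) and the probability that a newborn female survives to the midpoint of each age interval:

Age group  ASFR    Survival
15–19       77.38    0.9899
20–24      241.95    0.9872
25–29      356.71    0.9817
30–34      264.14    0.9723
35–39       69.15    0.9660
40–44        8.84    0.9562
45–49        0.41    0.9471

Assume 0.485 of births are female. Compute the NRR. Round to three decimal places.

Proportion female at birth = 0.485.
Weighting each age-specific rate by interval width and survival:
  15–19: 5 × 77.38/1000 × 0.9899 = 0.38299
  20–24: 5 × 241.95/1000 × 0.9872 = 1.19427
  25–29: 5 × 356.71/1000 × 0.9817 = 1.75091
  30–34: 5 × 264.14/1000 × 0.9723 = 1.28412
  35–39: 5 × 69.15/1000 × 0.9660 = 0.33399
  40–44: 5 × 8.84/1000 × 0.9562 = 0.04226
  45–49: 5 × 0.41/1000 × 0.9471 = 0.00194
Sum = 4.99048
NRR = 0.485 × 4.99048 = 2.42038

2.420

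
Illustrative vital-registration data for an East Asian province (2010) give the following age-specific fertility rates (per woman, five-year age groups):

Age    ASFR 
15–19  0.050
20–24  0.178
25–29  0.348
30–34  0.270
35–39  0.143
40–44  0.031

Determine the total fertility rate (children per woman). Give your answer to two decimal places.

Sum of ASFRs = 0.050 + 0.178 + 0.348 + 0.270 + 0.143 + 0.031 = 1.020
TFR = 5 × 1.020 = 5.1

5.10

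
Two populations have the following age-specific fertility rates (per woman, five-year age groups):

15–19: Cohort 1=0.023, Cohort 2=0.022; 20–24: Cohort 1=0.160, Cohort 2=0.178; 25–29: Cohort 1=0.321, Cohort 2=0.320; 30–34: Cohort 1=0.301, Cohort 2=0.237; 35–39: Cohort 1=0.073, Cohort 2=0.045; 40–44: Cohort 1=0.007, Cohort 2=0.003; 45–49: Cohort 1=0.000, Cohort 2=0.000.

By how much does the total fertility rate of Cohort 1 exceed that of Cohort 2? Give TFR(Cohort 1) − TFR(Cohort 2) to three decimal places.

0.400

Cohort 1:
  Sum of ASFRs = 0.023 + 0.160 + 0.321 + 0.301 + 0.073 + 0.007 + 0.000 = 0.885
  TFR = 5 × 0.885 = 4.425
Cohort 2:
  Sum of ASFRs = 0.022 + 0.178 + 0.320 + 0.237 + 0.045 + 0.003 + 0.000 = 0.805
  TFR = 5 × 0.805 = 4.025
Difference = 4.425 − 4.025 = 0.4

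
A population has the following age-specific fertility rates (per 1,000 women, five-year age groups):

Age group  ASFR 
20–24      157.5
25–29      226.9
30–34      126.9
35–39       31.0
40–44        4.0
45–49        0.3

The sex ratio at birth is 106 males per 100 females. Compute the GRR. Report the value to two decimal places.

Proportion female at birth = 100 / (100 + 106) = 0.48544.
Sum of ASFRs = 157.5 + 226.9 + 126.9 + 31.0 + 4.0 + 0.3 = 546.6
TFR = 5 × 546.6 / 1000 = 2.733
GRR = 0.48544 × 2.733 = 1.32671

1.33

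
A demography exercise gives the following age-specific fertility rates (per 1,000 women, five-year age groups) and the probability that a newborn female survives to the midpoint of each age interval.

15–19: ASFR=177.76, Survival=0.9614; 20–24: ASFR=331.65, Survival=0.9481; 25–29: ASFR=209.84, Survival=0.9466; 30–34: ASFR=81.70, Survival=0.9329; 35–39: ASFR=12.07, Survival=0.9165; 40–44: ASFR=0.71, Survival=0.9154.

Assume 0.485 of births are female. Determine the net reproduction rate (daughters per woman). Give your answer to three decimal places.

Proportion female at birth = 0.485.
Each age group contributes 5 × ASFR × survival:
  15–19: 5 × 177.76/1000 × 0.9614 = 0.85449
  20–24: 5 × 331.65/1000 × 0.9481 = 1.57219
  25–29: 5 × 209.84/1000 × 0.9466 = 0.99317
  30–34: 5 × 81.70/1000 × 0.9329 = 0.38109
  35–39: 5 × 12.07/1000 × 0.9165 = 0.05531
  40–44: 5 × 0.71/1000 × 0.9154 = 0.00325
Sum = 3.85950
NRR = 0.485 × 3.85950 = 1.87186

1.872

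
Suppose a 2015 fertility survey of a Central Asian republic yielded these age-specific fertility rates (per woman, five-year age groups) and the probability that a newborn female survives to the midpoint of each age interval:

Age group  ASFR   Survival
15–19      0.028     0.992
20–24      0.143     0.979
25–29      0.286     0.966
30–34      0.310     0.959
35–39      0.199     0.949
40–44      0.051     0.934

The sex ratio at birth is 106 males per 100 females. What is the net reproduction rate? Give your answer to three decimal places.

2.373

Proportion female at birth = 100 / (100 + 106) = 0.48544.
Each age group contributes 5 × ASFR × survival:
  15–19: 5 × 0.028 × 0.992 = 0.13888
  20–24: 5 × 0.143 × 0.979 = 0.69999
  25–29: 5 × 0.286 × 0.966 = 1.38138
  30–34: 5 × 0.310 × 0.959 = 1.48645
  35–39: 5 × 0.199 × 0.949 = 0.94426
  40–44: 5 × 0.051 × 0.934 = 0.23817
Sum = 4.88913
NRR = 0.48544 × 4.88913 = 2.37338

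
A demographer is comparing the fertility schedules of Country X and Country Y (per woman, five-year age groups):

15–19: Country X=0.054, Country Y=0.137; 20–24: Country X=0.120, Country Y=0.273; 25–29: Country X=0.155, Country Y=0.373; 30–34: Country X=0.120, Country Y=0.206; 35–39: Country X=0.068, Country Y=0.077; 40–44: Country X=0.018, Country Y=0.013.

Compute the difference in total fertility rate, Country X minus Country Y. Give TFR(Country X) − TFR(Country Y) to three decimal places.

-2.720

Country X:
  Sum of ASFRs = 0.054 + 0.120 + 0.155 + 0.120 + 0.068 + 0.018 = 0.535
  TFR = 5 × 0.535 = 2.675
Country Y:
  Sum of ASFRs = 0.137 + 0.273 + 0.373 + 0.206 + 0.077 + 0.013 = 1.079
  TFR = 5 × 1.079 = 5.395
Difference = 2.675 − 5.395 = -2.72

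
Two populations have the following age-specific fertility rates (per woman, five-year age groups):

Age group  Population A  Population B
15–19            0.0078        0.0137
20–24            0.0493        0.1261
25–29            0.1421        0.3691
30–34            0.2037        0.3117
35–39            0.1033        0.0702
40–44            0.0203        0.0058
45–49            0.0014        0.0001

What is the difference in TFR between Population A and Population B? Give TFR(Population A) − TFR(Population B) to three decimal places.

Population A:
  Sum of ASFRs = 0.0078 + 0.0493 + 0.1421 + 0.2037 + 0.1033 + 0.0203 + 0.0014 = 0.5279
  TFR = 5 × 0.5279 = 2.6395
Population B:
  Sum of ASFRs = 0.0137 + 0.1261 + 0.3691 + 0.3117 + 0.0702 + 0.0058 + 0.0001 = 0.8967
  TFR = 5 × 0.8967 = 4.4835
Difference = 2.6395 − 4.4835 = -1.844

-1.844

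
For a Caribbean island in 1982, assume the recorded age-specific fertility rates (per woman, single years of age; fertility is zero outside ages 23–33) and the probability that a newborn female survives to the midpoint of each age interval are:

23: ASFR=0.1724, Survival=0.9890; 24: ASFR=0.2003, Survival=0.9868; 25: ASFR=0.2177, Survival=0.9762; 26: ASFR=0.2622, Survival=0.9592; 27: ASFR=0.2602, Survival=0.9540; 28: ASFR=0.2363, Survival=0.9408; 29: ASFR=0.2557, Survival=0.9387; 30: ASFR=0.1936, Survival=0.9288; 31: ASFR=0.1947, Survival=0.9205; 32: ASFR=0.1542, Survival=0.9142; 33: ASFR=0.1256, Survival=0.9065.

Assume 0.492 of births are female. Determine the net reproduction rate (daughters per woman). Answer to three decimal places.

Proportion female at birth = 0.492.
Weighting each age-specific rate by interval width and survival:
  23: 1 × 0.1724 × 0.9890 = 0.17050
  24: 1 × 0.2003 × 0.9868 = 0.19766
  25: 1 × 0.2177 × 0.9762 = 0.21252
  26: 1 × 0.2622 × 0.9592 = 0.25150
  27: 1 × 0.2602 × 0.9540 = 0.24823
  28: 1 × 0.2363 × 0.9408 = 0.22231
  29: 1 × 0.2557 × 0.9387 = 0.24003
  30: 1 × 0.1936 × 0.9288 = 0.17982
  31: 1 × 0.1947 × 0.9205 = 0.17922
  32: 1 × 0.1542 × 0.9142 = 0.14097
  33: 1 × 0.1256 × 0.9065 = 0.11386
Sum = 2.15662
NRR = 0.492 × 2.15662 = 1.06106
NRR > 1, so each generation more than replaces itself.

1.061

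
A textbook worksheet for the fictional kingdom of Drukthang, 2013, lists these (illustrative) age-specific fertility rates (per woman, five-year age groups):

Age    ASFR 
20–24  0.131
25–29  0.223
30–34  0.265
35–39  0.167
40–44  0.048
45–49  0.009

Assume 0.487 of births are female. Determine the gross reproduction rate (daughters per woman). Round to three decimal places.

2.053

Proportion female at birth = 0.487.
Sum of ASFRs = 0.131 + 0.223 + 0.265 + 0.167 + 0.048 + 0.009 = 0.843
TFR = 5 × 0.843 = 4.215
GRR = 0.487 × 4.215 = 2.05271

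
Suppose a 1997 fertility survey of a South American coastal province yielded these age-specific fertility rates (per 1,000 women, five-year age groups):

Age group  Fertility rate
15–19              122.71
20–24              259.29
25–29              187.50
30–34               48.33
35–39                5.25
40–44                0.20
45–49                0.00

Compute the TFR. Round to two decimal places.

Sum of ASFRs = 122.71 + 259.29 + 187.50 + 48.33 + 5.25 + 0.20 + 0.00 = 623.28
TFR = 5 × 623.28 / 1000 = 3.1164

3.12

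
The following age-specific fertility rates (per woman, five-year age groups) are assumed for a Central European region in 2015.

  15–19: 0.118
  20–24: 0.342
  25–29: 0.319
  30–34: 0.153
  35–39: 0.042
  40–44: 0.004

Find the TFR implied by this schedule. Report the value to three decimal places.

4.890

Sum of ASFRs = 0.118 + 0.342 + 0.319 + 0.153 + 0.042 + 0.004 = 0.978
TFR = 5 × 0.978 = 4.89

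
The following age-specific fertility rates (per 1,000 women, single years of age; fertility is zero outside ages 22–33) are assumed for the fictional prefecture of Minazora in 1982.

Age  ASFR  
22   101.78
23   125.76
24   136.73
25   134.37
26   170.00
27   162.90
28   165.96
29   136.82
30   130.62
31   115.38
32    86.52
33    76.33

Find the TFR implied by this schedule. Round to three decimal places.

1.543

Sum of ASFRs = 101.78 + 125.76 + 136.73 + 134.37 + 170.00 + 162.90 + 165.96 + 136.82 + 130.62 + 115.38 + 86.52 + 76.33 = 1543.17
TFR = 1543.17 / 1000 = 1.54317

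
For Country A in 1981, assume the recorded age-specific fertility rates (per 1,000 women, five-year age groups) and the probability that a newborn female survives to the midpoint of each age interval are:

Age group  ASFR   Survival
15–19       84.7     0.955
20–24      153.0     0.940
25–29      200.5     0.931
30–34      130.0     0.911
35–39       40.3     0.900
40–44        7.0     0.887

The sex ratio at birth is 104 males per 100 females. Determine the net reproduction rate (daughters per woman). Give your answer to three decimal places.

Proportion female at birth = 100 / (100 + 104) = 0.49020.
Survival-weighted fertility by age (5·fₓ·Sₓ):
  15–19: 5 × 84.7/1000 × 0.955 = 0.40444
  20–24: 5 × 153.0/1000 × 0.940 = 0.71910
  25–29: 5 × 200.5/1000 × 0.931 = 0.93333
  30–34: 5 × 130.0/1000 × 0.911 = 0.59215
  35–39: 5 × 40.3/1000 × 0.900 = 0.18135
  40–44: 5 × 7.0/1000 × 0.887 = 0.03105
Sum = 2.86142
NRR = 0.49020 × 2.86142 = 1.40267

1.403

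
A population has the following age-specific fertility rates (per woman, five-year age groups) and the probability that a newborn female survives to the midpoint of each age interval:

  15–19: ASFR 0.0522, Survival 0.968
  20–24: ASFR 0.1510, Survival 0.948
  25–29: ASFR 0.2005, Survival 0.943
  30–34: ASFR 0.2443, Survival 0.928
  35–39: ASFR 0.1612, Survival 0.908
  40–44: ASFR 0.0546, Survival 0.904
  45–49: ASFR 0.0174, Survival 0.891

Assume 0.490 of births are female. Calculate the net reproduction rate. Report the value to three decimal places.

2.011

Proportion female at birth = 0.490.
Each age group contributes 5 × ASFR × survival:
  15–19: 5 × 0.0522 × 0.968 = 0.25265
  20–24: 5 × 0.1510 × 0.948 = 0.71574
  25–29: 5 × 0.2005 × 0.943 = 0.94536
  30–34: 5 × 0.2443 × 0.928 = 1.13355
  35–39: 5 × 0.1612 × 0.908 = 0.73185
  40–44: 5 × 0.0546 × 0.904 = 0.24679
  45–49: 5 × 0.0174 × 0.891 = 0.07752
Sum = 4.10346
NRR = 0.490 × 4.10346 = 2.01070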